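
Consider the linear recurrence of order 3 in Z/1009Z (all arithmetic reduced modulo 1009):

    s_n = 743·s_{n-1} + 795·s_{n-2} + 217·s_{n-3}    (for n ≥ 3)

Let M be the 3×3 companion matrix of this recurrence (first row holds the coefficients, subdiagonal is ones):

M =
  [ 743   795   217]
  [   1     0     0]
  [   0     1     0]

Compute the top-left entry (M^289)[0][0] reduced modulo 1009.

(M^289)[0][0] is the top entry after applying M 289 times to the unit state (1, 0, 0). Equivalently it is h_{291} for the auxiliary sequence (h_n) obeying the same recurrence with h_2 = 1 and h_i = 0 for 0 ≤ i < 2:
h_3 = 743·1 + 795·0 + 217·0 = 743
h_4 = 743·743 + 795·1 + 217·0 = 921
h_5 = 743·921 + 795·743 + 217·1 = 838
h_6 = 743·838 + 795·921 + 217·743 = 542
h_7 = 743·542 + 795·838 + 217·921 = 460
h_8 = 743·460 + 795·542 + 217·838 = 2
Continuing the recurrence:
  h_9 = 480;  h_10 = 973;  h_11 = 118;  h_12 = 765;  h_13 = 561;  h_14 = 235
  h_15 = 594;  h_16 = 217;  h_17 = 354;  h_18 = 404;  h_19 = 84;  h_20 = 306
  h_21 = 404;  h_22 = 666;  h_23 = 554;  h_24 = 589;  h_25 = 462;  h_26 = 432
  h_27 = 807;  h_28 = 998;  h_29 = 656;  h_30 = 959;  h_31 = 690;  h_32 = 791
  h_33 = 378;  h_34 = 988;  h_35 = 486;  h_36 = 631;  h_37 = 59;  h_38 = 139
  h_39 = 553;  h_40 = 426;  h_41 = 305;  h_42 = 175;  h_43 = 802;  h_44 = 50
  h_45 = 361;  h_46 = 714;  h_47 = 967;  h_48 = 280;  h_49 = 654;  h_50 = 171
  h_51 = 434;  h_52 = 979;  h_53 = 643;  h_54 = 190;  h_55 = 85;  h_56 = 586
  h_57 = 352;  h_58 = 200;  h_59 = 652;  h_60 = 403;  h_61 = 492;  h_62 = 45
  h_63 = 463;  h_64 = 210;  h_65 = 119;  h_66 = 670;  h_67 = 297;  h_68 = 196
  h_69 = 435;  h_70 = 632;  h_71 = 283;  h_72 = 913;  h_73 = 209;  h_74 = 127
  h_75 = 551;  h_76 = 761;  h_77 = 838;  h_78 = 181;  h_79 = 217;  h_80 = 634
  h_81 = 770;  h_82 = 212;  h_83 = 153;  h_84 = 304;  h_85 = 1;  h_86 = 167
  h_87 = 143;  h_88 = 98;  h_89 = 758;  h_90 = 141;  h_91 = 141;  h_92 = 951
  h_93 = 716;  h_94 = 876;  h_95 = 738;  h_96 = 643;  h_97 = 364;  h_98 = 386
  h_99 = 328;  h_100 = 955;  h_101 = 691;  h_102 = 835;  h_103 = 709;  h_104 = 607
  h_105 = 186;  h_106 = 713;  h_107 = 130;  h_108 = 514;  h_109 = 267;  h_110 = 560
  h_111 = 286;  h_112 = 256;  h_113 = 292;  h_114 = 236;  h_115 = 918;  h_116 = 742
  h_117 = 448;  h_118 = 961;  h_119 = 217;  h_120 = 325;  h_121 = 983;  h_122 = 599
  h_123 = 502;  h_124 = 25;  h_125 = 770;  h_126 = 673;  h_127 = 651;  h_128 = 243
  h_129 = 611;  h_130 = 396;  h_131 = 279;  h_132 = 872;  h_133 = 110;  h_134 = 61
  h_135 = 126;  h_136 = 507;  h_137 = 743;  h_138 = 699;  h_139 = 180;  h_140 = 89
  h_141 = 697;  h_142 = 88;  h_143 = 115;  h_144 = 927;  h_145 = 154;  h_146 = 530
  h_147 = 989;  h_148 = 993;  h_149 = 448;  h_150 = 996;  h_151 = 978;  h_152 = 281
  h_153 = 706;  h_154 = 620;  h_155 = 250;  h_156 = 436;  h_157 = 379;  h_158 = 383
  h_159 = 420;  h_160 = 560;  h_161 = 666;  h_162 = 989;  h_163 = 460;  h_164 = 208
  h_165 = 305;  h_166 = 412;  h_167 = 435;  h_168 = 540;  h_169 = 997;  h_170 = 189
  h_171 = 862;  h_172 = 88;  h_173 = 631;  h_174 = 376;  h_175 = 981;  h_176 = 344
  h_177 = 116;  h_178 = 442;  h_179 = 864;  h_180 = 433;  h_181 = 667;  h_182 = 142
  h_183 = 225;  h_184 = 15;  h_185 = 872;  h_186 = 328;  h_187 = 820;  h_188 = 803
  h_189 = 942;  h_190 = 713;  h_191 = 949;  h_192 = 189;  h_193 = 243;  h_194 = 958
  h_195 = 559;  h_196 = 716;  h_197 = 722;  h_198 = 25;  h_199 = 268;  h_200 = 325
  h_201 = 865;  h_202 = 676;  h_203 = 227;  h_204 = 821;  h_205 = 808;  h_206 = 688
  h_207 = 830;  h_208 = 43;  h_209 = 598;  h_210 = 741;  h_211 = 70;  h_212 = 1004
  h_213 = 842;  h_214 = 142;  h_215 = 917;  h_216 = 223;  h_217 = 265;  h_218 = 57
  h_219 = 735;  h_220 = 138;  h_221 = 1000;  h_222 = 178;  h_223 = 668;  h_224 = 211
  h_225 = 988;  h_226 = 452;  h_227 = 679;  h_228 = 621;  h_229 = 491;  h_230 = 887
  h_231 = 586;  h_232 = 995;  h_233 = 169;  h_234 = 448;  h_235 = 41;  h_236 = 525
  h_237 = 251;  h_238 = 302;  h_239 = 59;  h_240 = 379;  h_241 = 526;  h_242 = 644
  h_243 = 175;  h_244 = 406;  h_245 = 356;  h_246 = 682;  h_247 = 18;  h_248 = 173
  h_249 = 251;  h_250 = 9;  h_251 = 604;  h_252 = 849;  h_253 = 13;  h_254 = 410
  h_255 = 752;  h_256 = 596;  h_257 = 567;  h_258 = 853;  h_259 = 49;  h_260 = 111
  h_261 = 802;  h_262 = 572;  h_263 = 989;  h_264 = 442;  h_265 = 742;  h_266 = 346
  h_267 = 476;  h_268 = 714;  h_269 = 229;  h_270 = 572;  h_271 = 194;  h_272 = 797
  h_273 = 767;  h_274 = 488;  h_275 = 83;  h_276 = 578;  h_277 = 980;  h_278 = 915
  h_279 = 241;  h_280 = 167;  h_281 = 650;  h_282 = 54;  h_283 = 828;  h_284 = 56
  h_285 = 241;  h_286 = 668;  h_287 = 834;  h_288 = 291;  h_289 = 64
h_290 = 743·64 + 795·291 + 217·834 = 780
h_291 = 743·780 + 795·64 + 217·291 = 384

384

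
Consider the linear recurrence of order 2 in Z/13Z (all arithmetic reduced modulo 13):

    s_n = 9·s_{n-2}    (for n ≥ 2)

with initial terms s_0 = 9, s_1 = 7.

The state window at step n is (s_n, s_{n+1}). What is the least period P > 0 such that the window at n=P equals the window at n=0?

6

n=0: window = (9, 7)
n=1: window = (7, 3)
n=2: window = (3, 11)
n=3: window = (11, 1)
n=4: window = (1, 8)
n=5: window = (8, 9)
n=6: window = (9, 7)
window at n=6 equals window at n=0 → period = 6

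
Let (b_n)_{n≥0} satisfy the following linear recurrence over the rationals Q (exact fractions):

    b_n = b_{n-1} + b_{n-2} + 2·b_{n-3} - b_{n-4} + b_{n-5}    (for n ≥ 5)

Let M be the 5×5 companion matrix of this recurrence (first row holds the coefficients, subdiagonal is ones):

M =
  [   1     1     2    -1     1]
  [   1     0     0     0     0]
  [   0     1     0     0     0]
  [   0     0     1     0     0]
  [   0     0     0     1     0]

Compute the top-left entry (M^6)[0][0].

34

(M^6)[0][0] is the top entry after applying M 6 times to the unit state (1, 0, 0, 0, 0). Equivalently it is h_{10} for the auxiliary sequence (h_n) obeying the same recurrence with h_4 = 1 and h_i = 0 for 0 ≤ i < 4:
h_5 = 1·1 + 1·0 + 2·0 + -1·0 + 1·0 = 1
h_6 = 1·1 + 1·1 + 2·0 + -1·0 + 1·0 = 2
h_7 = 1·2 + 1·1 + 2·1 + -1·0 + 1·0 = 5
h_8 = 1·5 + 1·2 + 2·1 + -1·1 + 1·0 = 8
h_9 = 1·8 + 1·5 + 2·2 + -1·1 + 1·1 = 17
h_10 = 1·17 + 1·8 + 2·5 + -1·2 + 1·1 = 34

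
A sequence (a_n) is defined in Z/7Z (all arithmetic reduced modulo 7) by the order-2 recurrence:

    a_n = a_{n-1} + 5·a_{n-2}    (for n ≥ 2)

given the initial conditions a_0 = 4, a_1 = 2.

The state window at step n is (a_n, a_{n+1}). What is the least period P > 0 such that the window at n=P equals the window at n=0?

n=0: window = (4, 2)
n=1: window = (2, 1)
n=2: window = (1, 4)
n=3: window = (4, 2)
window at n=3 equals window at n=0 → period = 3

3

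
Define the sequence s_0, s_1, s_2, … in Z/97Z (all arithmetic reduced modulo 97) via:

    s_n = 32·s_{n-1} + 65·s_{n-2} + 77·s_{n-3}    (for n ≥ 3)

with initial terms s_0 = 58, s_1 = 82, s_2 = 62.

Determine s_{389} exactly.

s_3 = 32·62 + 65·82 + 77·58 = 43
s_4 = 32·43 + 65·62 + 77·82 = 80
s_5 = 32·80 + 65·43 + 77·62 = 41
s_6 = 32·41 + 65·80 + 77·43 = 26
s_7 = 32·26 + 65·41 + 77·80 = 54
s_8 = 32·54 + 65·26 + 77·41 = 76
Continuing the recurrence:
  s_9 = 87;  s_10 = 48;  s_11 = 45;  s_12 = 7;  s_13 = 55;  s_14 = 54
  s_15 = 22;  s_16 = 10;  s_17 = 88;  s_18 = 19;  s_19 = 17;  s_20 = 19
  s_21 = 72;  s_22 = 95;  s_23 = 65;  s_24 = 25;  s_25 = 21;  s_26 = 27
  s_27 = 80;  s_28 = 15;  s_29 = 96;  s_30 = 22;  s_31 = 48;  s_32 = 76
  s_33 = 68;  s_34 = 45;  s_35 = 72;  s_36 = 86;  s_37 = 33;  s_38 = 65
  s_39 = 80;  s_40 = 14;  s_41 = 80;  s_42 = 27;  s_43 = 61;  s_44 = 70
  s_45 = 39;  s_46 = 19;  s_47 = 94;  s_48 = 68;  s_49 = 49;  s_50 = 34
  s_51 = 3;  s_52 = 65;  s_53 = 43;  s_54 = 12;  s_55 = 36;  s_56 = 5
  s_57 = 29;  s_58 = 48;  s_59 = 23;  s_60 = 75;  s_61 = 25;  s_62 = 74
  s_63 = 68;  s_64 = 84;  s_65 = 2;  s_66 = 90;  s_67 = 69;  s_68 = 64
  s_69 = 77;  s_70 = 6;  s_71 = 37;  s_72 = 34;  s_73 = 75;  s_74 = 87
  s_75 = 92;  s_76 = 18;  s_77 = 63;  s_78 = 85;  s_79 = 53;  s_80 = 44
  s_81 = 49;  s_82 = 70;  s_83 = 83;  s_84 = 18;  s_85 = 12;  s_86 = 88
  s_87 = 35;  s_88 = 4;  s_89 = 61;  s_90 = 57;  s_91 = 83;  s_92 = 0
  s_93 = 84;  s_94 = 58;  s_95 = 41;  s_96 = 7;  s_97 = 80;  s_98 = 61
  s_99 = 28;  s_100 = 60;  s_101 = 95;  s_102 = 75;  s_103 = 3;  s_104 = 64
  s_105 = 64;  s_106 = 37;  s_107 = 87;  s_108 = 29;  s_109 = 23;  s_110 = 8
  s_111 = 7;  s_112 = 90;  s_113 = 71;  s_114 = 28;  s_115 = 25;  s_116 = 36
  s_117 = 83;  s_118 = 34;  s_119 = 40;  s_120 = 84;  s_121 = 49;  s_122 = 20
  s_123 = 11;  s_124 = 90;  s_125 = 91;  s_126 = 6;  s_127 = 39;  s_128 = 12
  s_129 = 83;  s_130 = 37;  s_131 = 34;  s_132 = 87;  s_133 = 83;  s_134 = 65
  s_135 = 12;  s_136 = 39;  s_137 = 49;  s_138 = 80;  s_139 = 18;  s_140 = 43
  s_141 = 73;  s_142 = 18;  s_143 = 96;  s_144 = 66;  s_145 = 38;  s_146 = 94
  s_147 = 84;  s_148 = 84;  s_149 = 60;  s_150 = 74;  s_151 = 29;  s_152 = 76
  s_153 = 24;  s_154 = 84;  s_155 = 12;  s_156 = 29;  s_157 = 28;  s_158 = 19
  s_159 = 5;  s_160 = 59;  s_161 = 87;  s_162 = 20;  s_163 = 71;  s_164 = 86
  s_165 = 80;  s_166 = 37;  s_167 = 8;  s_168 = 91;  s_169 = 73;  s_170 = 40
  s_171 = 34;  s_172 = 94;  s_173 = 53;  s_174 = 45;  s_175 = 95;  s_176 = 55
  s_177 = 51;  s_178 = 9;  s_179 = 78;  s_180 = 24;  s_181 = 32;  s_182 = 54
  s_183 = 30;  s_184 = 47;  s_185 = 46;  s_186 = 47;  s_187 = 62;  s_188 = 45
  s_189 = 68;  s_190 = 78;  s_191 = 2;  s_192 = 88;  s_193 = 28;  s_194 = 77
  s_195 = 2;  s_196 = 47;  s_197 = 94;  s_198 = 9;  s_199 = 26;  s_200 = 22
  s_201 = 80;  s_202 = 75;  s_203 = 79;  s_204 = 80;  s_205 = 84;  s_206 = 3
  s_207 = 76;  s_208 = 74;  s_209 = 70;  s_210 = 1;  s_211 = 95;  s_212 = 56
  s_213 = 90;  s_214 = 61;  s_215 = 86;  s_216 = 67;  s_217 = 15;  s_218 = 11
  s_219 = 84;  s_220 = 96;  s_221 = 67;  s_222 = 11;  s_223 = 71;  s_224 = 95
  s_225 = 63;  s_226 = 78;  s_227 = 35;  s_228 = 80;  s_229 = 74;  s_230 = 78
  s_231 = 80;  s_232 = 39;  s_233 = 38;  s_234 = 17;  s_235 = 3;  s_236 = 53
  s_237 = 96;  s_238 = 55;  s_239 = 53;  s_240 = 53;  s_241 = 64;  s_242 = 68
  s_243 = 38;  s_244 = 88;  s_245 = 46;  s_246 = 30;  s_247 = 56;  s_248 = 9
  s_249 = 30;  s_250 = 37;  s_251 = 44;  s_252 = 12;  s_253 = 79;  s_254 = 3
  s_255 = 44;  s_256 = 23;  s_257 = 44;  s_258 = 83;  s_259 = 12;  s_260 = 49
  s_261 = 9;  s_262 = 32;  s_263 = 47;  s_264 = 9;  s_265 = 84;  s_266 = 5
  s_267 = 8;  s_268 = 65;  s_269 = 75;  s_270 = 63;  s_271 = 62;  s_272 = 20
  s_273 = 15;  s_274 = 55;  s_275 = 7;  s_276 = 7;  s_277 = 64;  s_278 = 35
  s_279 = 96;  s_280 = 90;  s_281 = 78;  s_282 = 24;  s_283 = 61;  s_284 = 12
  s_285 = 86;  s_286 = 81;  s_287 = 85;  s_288 = 57;  s_289 = 6;  s_290 = 63
  s_291 = 5;  s_292 = 61;  s_293 = 47;  s_294 = 34;  s_295 = 13;  s_296 = 37
  s_297 = 88;  s_298 = 14;  s_299 = 93;  s_300 = 89;  s_301 = 77;  s_302 = 84
  s_303 = 93;  s_304 = 9;  s_305 = 94;  s_306 = 84;  s_307 = 82;  s_308 = 93
  s_309 = 30;  s_310 = 30;  s_311 = 80;  s_312 = 30;  s_313 = 31;  s_314 = 81
  s_315 = 30;  s_316 = 76;  s_317 = 46;  s_318 = 89;  s_319 = 50;  s_320 = 63
  s_321 = 91;  s_322 = 90;  s_323 = 66;  s_324 = 31;  s_325 = 87;  s_326 = 84
  s_327 = 60;  s_328 = 14;  s_329 = 49;  s_330 = 17;  s_331 = 54;  s_332 = 10
  s_333 = 95;  s_334 = 88;  s_335 = 61;  s_336 = 49;  s_337 = 87;  s_338 = 93
  s_339 = 85;  s_340 = 41;  s_341 = 30;  s_342 = 82;  s_343 = 68;  s_344 = 19
  s_345 = 90;  s_346 = 39;  s_347 = 25;  s_348 = 80;  s_349 = 10;  s_350 = 73
  s_351 = 28;  s_352 = 9;  s_353 = 66;  s_354 = 3;  s_355 = 35;  s_356 = 92
  s_357 = 18;  s_358 = 36;  s_359 = 94;  s_360 = 41;  s_361 = 9;  s_362 = 6
  s_363 = 54;  s_364 = 95;  s_365 = 28;  s_366 = 74;  s_367 = 57;  s_368 = 60
  s_369 = 71;  s_370 = 85;  s_371 = 24;  s_372 = 23;  s_373 = 14;  s_374 = 8
  s_375 = 27;  s_376 = 37;  s_377 = 63;  s_378 = 1;  s_379 = 89;  s_380 = 4
  s_381 = 73;  s_382 = 40;  s_383 = 28;  s_384 = 96;  s_385 = 18;  s_386 = 48
  s_387 = 10
s_388 = 32·10 + 65·48 + 77·18 = 73
s_389 = 32·73 + 65·10 + 77·48 = 86

86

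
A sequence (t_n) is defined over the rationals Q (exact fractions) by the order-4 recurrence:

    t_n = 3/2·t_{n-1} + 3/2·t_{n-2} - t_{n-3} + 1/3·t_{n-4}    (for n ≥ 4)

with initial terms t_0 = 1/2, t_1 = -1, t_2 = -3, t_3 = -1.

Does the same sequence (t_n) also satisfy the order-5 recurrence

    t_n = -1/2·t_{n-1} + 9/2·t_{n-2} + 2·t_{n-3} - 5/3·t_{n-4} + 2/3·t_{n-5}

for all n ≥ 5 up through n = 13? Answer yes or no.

Terms t_0..t_13: 1/2, -1, -3, -1, -29/6, -73/12, -131/8, -467/16, -18395/288, -72139/576, -99817/384, -1206443/2304, -14811089/13824, -60116641/27648
n=5: candidate gives -73/12, actual t_5 = -73/12 ✓
n=6: candidate gives -131/8, actual t_6 = -131/8 ✓
n=7: candidate gives -467/16, actual t_7 = -467/16 ✓
n=8: candidate gives -18395/288, actual t_8 = -18395/288 ✓
n=9: candidate gives -72139/576, actual t_9 = -72139/576 ✓
n=10: candidate gives -99817/384, actual t_10 = -99817/384 ✓
n=11: candidate gives -1206443/2304, actual t_11 = -1206443/2304 ✓
n=12: candidate gives -14811089/13824, actual t_12 = -14811089/13824 ✓
n=13: candidate gives -60116641/27648, actual t_13 = -60116641/27648 ✓

yes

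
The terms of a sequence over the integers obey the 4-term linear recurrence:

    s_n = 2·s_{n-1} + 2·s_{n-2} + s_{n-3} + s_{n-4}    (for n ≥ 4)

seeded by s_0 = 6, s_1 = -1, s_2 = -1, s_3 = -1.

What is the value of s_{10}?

-274

s_4 = 2·-1 + 2·-1 + 1·-1 + 1·6 = 1
s_5 = 2·1 + 2·-1 + 1·-1 + 1·-1 = -2
s_6 = 2·-2 + 2·1 + 1·-1 + 1·-1 = -4
s_7 = 2·-4 + 2·-2 + 1·1 + 1·-1 = -12
s_8 = 2·-12 + 2·-4 + 1·-2 + 1·1 = -33
s_9 = 2·-33 + 2·-12 + 1·-4 + 1·-2 = -96
s_10 = 2·-96 + 2·-33 + 1·-12 + 1·-4 = -274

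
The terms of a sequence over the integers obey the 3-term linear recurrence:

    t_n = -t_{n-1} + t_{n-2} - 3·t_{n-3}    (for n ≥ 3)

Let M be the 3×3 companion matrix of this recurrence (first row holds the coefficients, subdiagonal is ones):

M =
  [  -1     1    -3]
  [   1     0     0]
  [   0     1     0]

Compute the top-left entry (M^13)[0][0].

(M^13)[0][0] is the top entry after applying M 13 times to the unit state (1, 0, 0). Equivalently it is h_{15} for the auxiliary sequence (h_n) obeying the same recurrence with h_2 = 1 and h_i = 0 for 0 ≤ i < 2:
h_3 = -1·1 + 1·0 + -3·0 = -1
h_4 = -1·-1 + 1·1 + -3·0 = 2
h_5 = -1·2 + 1·-1 + -3·1 = -6
h_6 = -1·-6 + 1·2 + -3·-1 = 11
h_7 = -1·11 + 1·-6 + -3·2 = -23
h_8 = -1·-23 + 1·11 + -3·-6 = 52
h_9 = -1·52 + 1·-23 + -3·11 = -108
h_10 = -1·-108 + 1·52 + -3·-23 = 229
h_11 = -1·229 + 1·-108 + -3·52 = -493
h_12 = -1·-493 + 1·229 + -3·-108 = 1046
h_13 = -1·1046 + 1·-493 + -3·229 = -2226
h_14 = -1·-2226 + 1·1046 + -3·-493 = 4751
h_15 = -1·4751 + 1·-2226 + -3·1046 = -10115

-10115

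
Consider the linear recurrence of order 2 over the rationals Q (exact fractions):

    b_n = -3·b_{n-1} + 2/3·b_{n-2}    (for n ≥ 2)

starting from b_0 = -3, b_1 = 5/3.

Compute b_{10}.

-232069/3

b_2 = -3·5/3 + 2/3·-3 = -7
b_3 = -3·-7 + 2/3·5/3 = 199/9
b_4 = -3·199/9 + 2/3·-7 = -71
b_5 = -3·-71 + 2/3·199/9 = 6149/27
b_6 = -3·6149/27 + 2/3·-71 = -6575/9
b_7 = -3·-6575/9 + 2/3·6149/27 = 189823/81
b_8 = -3·189823/81 + 2/3·-6575/9 = -202973/27
b_9 = -3·-202973/27 + 2/3·189823/81 = 5859917/243
b_10 = -3·5859917/243 + 2/3·-202973/27 = -232069/3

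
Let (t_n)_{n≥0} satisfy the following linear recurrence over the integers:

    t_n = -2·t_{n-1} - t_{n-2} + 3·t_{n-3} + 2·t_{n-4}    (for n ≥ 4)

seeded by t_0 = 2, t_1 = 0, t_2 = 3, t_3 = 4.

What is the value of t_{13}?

t_4 = -2·4 + -1·3 + 3·0 + 2·2 = -7
t_5 = -2·-7 + -1·4 + 3·3 + 2·0 = 19
t_6 = -2·19 + -1·-7 + 3·4 + 2·3 = -13
t_7 = -2·-13 + -1·19 + 3·-7 + 2·4 = -6
t_8 = -2·-6 + -1·-13 + 3·19 + 2·-7 = 68
t_9 = -2·68 + -1·-6 + 3·-13 + 2·19 = -131
t_10 = -2·-131 + -1·68 + 3·-6 + 2·-13 = 150
t_11 = -2·150 + -1·-131 + 3·68 + 2·-6 = 23
t_12 = -2·23 + -1·150 + 3·-131 + 2·68 = -453
t_13 = -2·-453 + -1·23 + 3·150 + 2·-131 = 1071

1071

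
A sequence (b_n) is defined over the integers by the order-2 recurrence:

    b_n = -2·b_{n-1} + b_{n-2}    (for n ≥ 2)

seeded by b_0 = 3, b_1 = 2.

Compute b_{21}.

b_2 = -2·2 + 1·3 = -1
b_3 = -2·-1 + 1·2 = 4
b_4 = -2·4 + 1·-1 = -9
b_5 = -2·-9 + 1·4 = 22
b_6 = -2·22 + 1·-9 = -53
b_7 = -2·-53 + 1·22 = 128
b_8 = -2·128 + 1·-53 = -309
b_9 = -2·-309 + 1·128 = 746
b_10 = -2·746 + 1·-309 = -1801
b_11 = -2·-1801 + 1·746 = 4348
b_12 = -2·4348 + 1·-1801 = -10497
b_13 = -2·-10497 + 1·4348 = 25342
b_14 = -2·25342 + 1·-10497 = -61181
b_15 = -2·-61181 + 1·25342 = 147704
b_16 = -2·147704 + 1·-61181 = -356589
b_17 = -2·-356589 + 1·147704 = 860882
b_18 = -2·860882 + 1·-356589 = -2078353
b_19 = -2·-2078353 + 1·860882 = 5017588
b_20 = -2·5017588 + 1·-2078353 = -12113529
b_21 = -2·-12113529 + 1·5017588 = 29244646

29244646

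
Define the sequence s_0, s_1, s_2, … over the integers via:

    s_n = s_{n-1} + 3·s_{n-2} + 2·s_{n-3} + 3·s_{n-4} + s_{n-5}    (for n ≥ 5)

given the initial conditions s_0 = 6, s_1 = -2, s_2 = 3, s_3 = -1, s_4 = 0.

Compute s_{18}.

715373

s_5 = 1·0 + 3·-1 + 2·3 + 3·-2 + 1·6 = 3
s_6 = 1·3 + 3·0 + 2·-1 + 3·3 + 1·-2 = 8
s_7 = 1·8 + 3·3 + 2·0 + 3·-1 + 1·3 = 17
s_8 = 1·17 + 3·8 + 2·3 + 3·0 + 1·-1 = 46
s_9 = 1·46 + 3·17 + 2·8 + 3·3 + 1·0 = 122
s_10 = 1·122 + 3·46 + 2·17 + 3·8 + 1·3 = 321
s_11 = 1·321 + 3·122 + 2·46 + 3·17 + 1·8 = 838
s_12 = 1·838 + 3·321 + 2·122 + 3·46 + 1·17 = 2200
s_13 = 1·2200 + 3·838 + 2·321 + 3·122 + 1·46 = 5768
s_14 = 1·5768 + 3·2200 + 2·838 + 3·321 + 1·122 = 15129
s_15 = 1·15129 + 3·5768 + 2·2200 + 3·838 + 1·321 = 39668
s_16 = 1·39668 + 3·15129 + 2·5768 + 3·2200 + 1·838 = 104029
s_17 = 1·104029 + 3·39668 + 2·15129 + 3·5768 + 1·2200 = 272795
s_18 = 1·272795 + 3·104029 + 2·39668 + 3·15129 + 1·5768 = 715373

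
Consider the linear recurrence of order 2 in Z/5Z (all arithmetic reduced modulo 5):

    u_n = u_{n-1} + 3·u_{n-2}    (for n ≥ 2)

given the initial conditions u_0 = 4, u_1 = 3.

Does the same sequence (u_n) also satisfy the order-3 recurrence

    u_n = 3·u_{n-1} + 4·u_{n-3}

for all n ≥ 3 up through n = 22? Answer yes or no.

no

Terms u_0..u_22: 4, 3, 0, 4, 4, 1, 3, 1, 0, 3, 3, 2, 1, 2, 0, 1, 1, 4, 2, 4, 0, 2, 2
n=3: candidate gives 1, actual u_3 = 4 ✗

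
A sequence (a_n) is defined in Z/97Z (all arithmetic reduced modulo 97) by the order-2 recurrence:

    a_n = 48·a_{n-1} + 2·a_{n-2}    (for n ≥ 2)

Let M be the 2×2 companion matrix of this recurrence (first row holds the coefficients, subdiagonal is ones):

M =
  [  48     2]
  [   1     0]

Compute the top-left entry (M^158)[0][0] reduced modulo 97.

47

(M^158)[0][0] is the top entry after applying M 158 times to the unit state (1, 0). Equivalently it is h_{159} for the auxiliary sequence (h_n) obeying the same recurrence with h_1 = 1 and h_i = 0 for 0 ≤ i < 1:
h_2 = 48·1 + 2·0 = 48
h_3 = 48·48 + 2·1 = 75
h_4 = 48·75 + 2·48 = 10
h_5 = 48·10 + 2·75 = 48
h_6 = 48·48 + 2·10 = 93
h_7 = 48·93 + 2·48 = 1
h_8 = 48·1 + 2·93 = 40
h_9 = 48·40 + 2·1 = 79
h_10 = 48·79 + 2·40 = 89
h_11 = 48·89 + 2·79 = 65
h_12 = 48·65 + 2·89 = 0
h_13 = 48·0 + 2·65 = 33
h_14 = 48·33 + 2·0 = 32
h_15 = 48·32 + 2·33 = 50
h_16 = 48·50 + 2·32 = 39
h_17 = 48·39 + 2·50 = 32
h_18 = 48·32 + 2·39 = 62
h_19 = 48·62 + 2·32 = 33
h_20 = 48·33 + 2·62 = 59
h_21 = 48·59 + 2·33 = 85
h_22 = 48·85 + 2·59 = 27
h_23 = 48·27 + 2·85 = 11
h_24 = 48·11 + 2·27 = 0
h_25 = 48·0 + 2·11 = 22
h_26 = 48·22 + 2·0 = 86
h_27 = 48·86 + 2·22 = 1
h_28 = 48·1 + 2·86 = 26
h_29 = 48·26 + 2·1 = 86
h_30 = 48·86 + 2·26 = 9
h_31 = 48·9 + 2·86 = 22
h_32 = 48·22 + 2·9 = 7
h_33 = 48·7 + 2·22 = 89
h_34 = 48·89 + 2·7 = 18
h_35 = 48·18 + 2·89 = 72
h_36 = 48·72 + 2·18 = 0
h_37 = 48·0 + 2·72 = 47
h_38 = 48·47 + 2·0 = 25
h_39 = 48·25 + 2·47 = 33
h_40 = 48·33 + 2·25 = 82
h_41 = 48·82 + 2·33 = 25
h_42 = 48·25 + 2·82 = 6
h_43 = 48·6 + 2·25 = 47
h_44 = 48·47 + 2·6 = 37
h_45 = 48·37 + 2·47 = 27
h_46 = 48·27 + 2·37 = 12
h_47 = 48·12 + 2·27 = 48
h_48 = 48·48 + 2·12 = 0
h_49 = 48·0 + 2·48 = 96
h_50 = 48·96 + 2·0 = 49
h_51 = 48·49 + 2·96 = 22
h_52 = 48·22 + 2·49 = 87
h_53 = 48·87 + 2·22 = 49
h_54 = 48·49 + 2·87 = 4
h_55 = 48·4 + 2·49 = 96
h_56 = 48·96 + 2·4 = 57
h_57 = 48·57 + 2·96 = 18
h_58 = 48·18 + 2·57 = 8
h_59 = 48·8 + 2·18 = 32
h_60 = 48·32 + 2·8 = 0
h_61 = 48·0 + 2·32 = 64
h_62 = 48·64 + 2·0 = 65
h_63 = 48·65 + 2·64 = 47
h_64 = 48·47 + 2·65 = 58
h_65 = 48·58 + 2·47 = 65
h_66 = 48·65 + 2·58 = 35
h_67 = 48·35 + 2·65 = 64
h_68 = 48·64 + 2·35 = 38
h_69 = 48·38 + 2·64 = 12
h_70 = 48·12 + 2·38 = 70
h_71 = 48·70 + 2·12 = 86
h_72 = 48·86 + 2·70 = 0
h_73 = 48·0 + 2·86 = 75
h_74 = 48·75 + 2·0 = 11
h_75 = 48·11 + 2·75 = 96
h_76 = 48·96 + 2·11 = 71
h_77 = 48·71 + 2·96 = 11
h_78 = 48·11 + 2·71 = 88
h_79 = 48·88 + 2·11 = 75
h_80 = 48·75 + 2·88 = 90
h_81 = 48·90 + 2·75 = 8
h_82 = 48·8 + 2·90 = 79
h_83 = 48·79 + 2·8 = 25
h_84 = 48·25 + 2·79 = 0
h_85 = 48·0 + 2·25 = 50
h_86 = 48·50 + 2·0 = 72
h_87 = 48·72 + 2·50 = 64
h_88 = 48·64 + 2·72 = 15
h_89 = 48·15 + 2·64 = 72
h_90 = 48·72 + 2·15 = 91
h_91 = 48·91 + 2·72 = 50
h_92 = 48·50 + 2·91 = 60
h_93 = 48·60 + 2·50 = 70
h_94 = 48·70 + 2·60 = 85
h_95 = 48·85 + 2·70 = 49
h_96 = 48·49 + 2·85 = 0
h_97 = 48·0 + 2·49 = 1
h_98 = 48·1 + 2·0 = 48
h_99 = 48·48 + 2·1 = 75
h_100 = 48·75 + 2·48 = 10
h_101 = 48·10 + 2·75 = 48
h_102 = 48·48 + 2·10 = 93
h_103 = 48·93 + 2·48 = 1
h_104 = 48·1 + 2·93 = 40
h_105 = 48·40 + 2·1 = 79
h_106 = 48·79 + 2·40 = 89
h_107 = 48·89 + 2·79 = 65
h_108 = 48·65 + 2·89 = 0
h_109 = 48·0 + 2·65 = 33
h_110 = 48·33 + 2·0 = 32
h_111 = 48·32 + 2·33 = 50
h_112 = 48·50 + 2·32 = 39
h_113 = 48·39 + 2·50 = 32
h_114 = 48·32 + 2·39 = 62
h_115 = 48·62 + 2·32 = 33
h_116 = 48·33 + 2·62 = 59
h_117 = 48·59 + 2·33 = 85
h_118 = 48·85 + 2·59 = 27
h_119 = 48·27 + 2·85 = 11
h_120 = 48·11 + 2·27 = 0
h_121 = 48·0 + 2·11 = 22
h_122 = 48·22 + 2·0 = 86
h_123 = 48·86 + 2·22 = 1
h_124 = 48·1 + 2·86 = 26
h_125 = 48·26 + 2·1 = 86
h_126 = 48·86 + 2·26 = 9
h_127 = 48·9 + 2·86 = 22
h_128 = 48·22 + 2·9 = 7
h_129 = 48·7 + 2·22 = 89
h_130 = 48·89 + 2·7 = 18
h_131 = 48·18 + 2·89 = 72
h_132 = 48·72 + 2·18 = 0
h_133 = 48·0 + 2·72 = 47
h_134 = 48·47 + 2·0 = 25
h_135 = 48·25 + 2·47 = 33
h_136 = 48·33 + 2·25 = 82
h_137 = 48·82 + 2·33 = 25
h_138 = 48·25 + 2·82 = 6
h_139 = 48·6 + 2·25 = 47
h_140 = 48·47 + 2·6 = 37
h_141 = 48·37 + 2·47 = 27
h_142 = 48·27 + 2·37 = 12
h_143 = 48·12 + 2·27 = 48
h_144 = 48·48 + 2·12 = 0
h_145 = 48·0 + 2·48 = 96
h_146 = 48·96 + 2·0 = 49
h_147 = 48·49 + 2·96 = 22
h_148 = 48·22 + 2·49 = 87
h_149 = 48·87 + 2·22 = 49
h_150 = 48·49 + 2·87 = 4
h_151 = 48·4 + 2·49 = 96
h_152 = 48·96 + 2·4 = 57
h_153 = 48·57 + 2·96 = 18
h_154 = 48·18 + 2·57 = 8
h_155 = 48·8 + 2·18 = 32
h_156 = 48·32 + 2·8 = 0
h_157 = 48·0 + 2·32 = 64
h_158 = 48·64 + 2·0 = 65
h_159 = 48·65 + 2·64 = 47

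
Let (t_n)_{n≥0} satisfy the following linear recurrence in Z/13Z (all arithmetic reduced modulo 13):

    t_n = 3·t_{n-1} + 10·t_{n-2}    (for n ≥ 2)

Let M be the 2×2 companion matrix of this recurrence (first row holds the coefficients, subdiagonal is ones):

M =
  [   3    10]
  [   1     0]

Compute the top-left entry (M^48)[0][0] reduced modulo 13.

(M^48)[0][0] is the top entry after applying M 48 times to the unit state (1, 0). Equivalently it is h_{49} for the auxiliary sequence (h_n) obeying the same recurrence with h_1 = 1 and h_i = 0 for 0 ≤ i < 1:
h_2 = 3·1 + 10·0 = 3
h_3 = 3·3 + 10·1 = 6
h_4 = 3·6 + 10·3 = 9
h_5 = 3·9 + 10·6 = 9
h_6 = 3·9 + 10·9 = 0
h_7 = 3·0 + 10·9 = 12
h_8 = 3·12 + 10·0 = 10
h_9 = 3·10 + 10·12 = 7
h_10 = 3·7 + 10·10 = 4
h_11 = 3·4 + 10·7 = 4
h_12 = 3·4 + 10·4 = 0
h_13 = 3·0 + 10·4 = 1
(h_12, h_13) = (0, 1) = (h_0, h_1), so the sequence has period 12.
49 ≡ 1 (mod 12), hence h_49 = h_1 = 1.

1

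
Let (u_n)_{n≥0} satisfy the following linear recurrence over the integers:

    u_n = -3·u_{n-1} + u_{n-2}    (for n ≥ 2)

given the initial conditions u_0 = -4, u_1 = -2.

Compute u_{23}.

u_2 = -3·-2 + 1·-4 = 2
u_3 = -3·2 + 1·-2 = -8
u_4 = -3·-8 + 1·2 = 26
u_5 = -3·26 + 1·-8 = -86
u_6 = -3·-86 + 1·26 = 284
u_7 = -3·284 + 1·-86 = -938
u_8 = -3·-938 + 1·284 = 3098
u_9 = -3·3098 + 1·-938 = -10232
u_10 = -3·-10232 + 1·3098 = 33794
u_11 = -3·33794 + 1·-10232 = -111614
u_12 = -3·-111614 + 1·33794 = 368636
u_13 = -3·368636 + 1·-111614 = -1217522
u_14 = -3·-1217522 + 1·368636 = 4021202
u_15 = -3·4021202 + 1·-1217522 = -13281128
u_16 = -3·-13281128 + 1·4021202 = 43864586
u_17 = -3·43864586 + 1·-13281128 = -144874886
u_18 = -3·-144874886 + 1·43864586 = 478489244
u_19 = -3·478489244 + 1·-144874886 = -1580342618
u_20 = -3·-1580342618 + 1·478489244 = 5219517098
u_21 = -3·5219517098 + 1·-1580342618 = -17238893912
u_22 = -3·-17238893912 + 1·5219517098 = 56936198834
u_23 = -3·56936198834 + 1·-17238893912 = -188047490414

-188047490414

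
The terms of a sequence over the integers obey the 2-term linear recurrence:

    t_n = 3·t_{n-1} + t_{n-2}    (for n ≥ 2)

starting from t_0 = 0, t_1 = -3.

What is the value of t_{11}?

t_2 = 3·-3 + 1·0 = -9
t_3 = 3·-9 + 1·-3 = -30
t_4 = 3·-30 + 1·-9 = -99
t_5 = 3·-99 + 1·-30 = -327
t_6 = 3·-327 + 1·-99 = -1080
t_7 = 3·-1080 + 1·-327 = -3567
t_8 = 3·-3567 + 1·-1080 = -11781
t_9 = 3·-11781 + 1·-3567 = -38910
t_10 = 3·-38910 + 1·-11781 = -128511
t_11 = 3·-128511 + 1·-38910 = -424443

-424443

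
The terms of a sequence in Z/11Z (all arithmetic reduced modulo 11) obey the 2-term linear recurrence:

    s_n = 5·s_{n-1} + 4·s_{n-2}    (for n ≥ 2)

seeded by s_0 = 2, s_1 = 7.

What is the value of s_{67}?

5

s_2 = 5·7 + 4·2 = 10
s_3 = 5·10 + 4·7 = 1
s_4 = 5·1 + 4·10 = 1
s_5 = 5·1 + 4·1 = 9
s_6 = 5·9 + 4·1 = 5
s_7 = 5·5 + 4·9 = 6
s_8 = 5·6 + 4·5 = 6
s_9 = 5·6 + 4·6 = 10
s_10 = 5·10 + 4·6 = 8
s_11 = 5·8 + 4·10 = 3
s_12 = 5·3 + 4·8 = 3
s_13 = 5·3 + 4·3 = 5
s_14 = 5·5 + 4·3 = 4
s_15 = 5·4 + 4·5 = 7
s_16 = 5·7 + 4·4 = 7
s_17 = 5·7 + 4·7 = 8
s_18 = 5·8 + 4·7 = 2
s_19 = 5·2 + 4·8 = 9
s_20 = 5·9 + 4·2 = 9
s_21 = 5·9 + 4·9 = 4
s_22 = 5·4 + 4·9 = 1
s_23 = 5·1 + 4·4 = 10
s_24 = 5·10 + 4·1 = 10
s_25 = 5·10 + 4·10 = 2
s_26 = 5·2 + 4·10 = 6
s_27 = 5·6 + 4·2 = 5
s_28 = 5·5 + 4·6 = 5
s_29 = 5·5 + 4·5 = 1
s_30 = 5·1 + 4·5 = 3
s_31 = 5·3 + 4·1 = 8
s_32 = 5·8 + 4·3 = 8
s_33 = 5·8 + 4·8 = 6
s_34 = 5·6 + 4·8 = 7
s_35 = 5·7 + 4·6 = 4
s_36 = 5·4 + 4·7 = 4
s_37 = 5·4 + 4·4 = 3
s_38 = 5·3 + 4·4 = 9
s_39 = 5·9 + 4·3 = 2
s_40 = 5·2 + 4·9 = 2
s_41 = 5·2 + 4·2 = 7
s_42 = 5·7 + 4·2 = 10
s_43 = 5·10 + 4·7 = 1
s_44 = 5·1 + 4·10 = 1
s_45 = 5·1 + 4·1 = 9
s_46 = 5·9 + 4·1 = 5
s_47 = 5·5 + 4·9 = 6
s_48 = 5·6 + 4·5 = 6
s_49 = 5·6 + 4·6 = 10
s_50 = 5·10 + 4·6 = 8
s_51 = 5·8 + 4·10 = 3
s_52 = 5·3 + 4·8 = 3
s_53 = 5·3 + 4·3 = 5
s_54 = 5·5 + 4·3 = 4
s_55 = 5·4 + 4·5 = 7
s_56 = 5·7 + 4·4 = 7
s_57 = 5·7 + 4·7 = 8
s_58 = 5·8 + 4·7 = 2
s_59 = 5·2 + 4·8 = 9
s_60 = 5·9 + 4·2 = 9
s_61 = 5·9 + 4·9 = 4
s_62 = 5·4 + 4·9 = 1
s_63 = 5·1 + 4·4 = 10
s_64 = 5·10 + 4·1 = 10
s_65 = 5·10 + 4·10 = 2
s_66 = 5·2 + 4·10 = 6
s_67 = 5·6 + 4·2 = 5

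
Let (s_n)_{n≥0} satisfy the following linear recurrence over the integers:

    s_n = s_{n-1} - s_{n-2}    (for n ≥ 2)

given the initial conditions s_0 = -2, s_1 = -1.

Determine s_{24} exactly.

s_2 = 1·-1 + -1·-2 = 1
s_3 = 1·1 + -1·-1 = 2
s_4 = 1·2 + -1·1 = 1
s_5 = 1·1 + -1·2 = -1
s_6 = 1·-1 + -1·1 = -2
s_7 = 1·-2 + -1·-1 = -1
(s_6, s_7) = (-2, -1) = (s_0, s_1), so the sequence has period 6.
24 ≡ 0 (mod 6), hence s_24 = s_0 = -2.

-2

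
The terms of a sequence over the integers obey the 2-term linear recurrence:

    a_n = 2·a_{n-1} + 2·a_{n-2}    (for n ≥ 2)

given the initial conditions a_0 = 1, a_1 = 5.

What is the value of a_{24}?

a_2 = 2·5 + 2·1 = 12
a_3 = 2·12 + 2·5 = 34
a_4 = 2·34 + 2·12 = 92
a_5 = 2·92 + 2·34 = 252
a_6 = 2·252 + 2·92 = 688
a_7 = 2·688 + 2·252 = 1880
a_8 = 2·1880 + 2·688 = 5136
a_9 = 2·5136 + 2·1880 = 14032
a_10 = 2·14032 + 2·5136 = 38336
a_11 = 2·38336 + 2·14032 = 104736
a_12 = 2·104736 + 2·38336 = 286144
a_13 = 2·286144 + 2·104736 = 781760
a_14 = 2·781760 + 2·286144 = 2135808
a_15 = 2·2135808 + 2·781760 = 5835136
a_16 = 2·5835136 + 2·2135808 = 15941888
a_17 = 2·15941888 + 2·5835136 = 43554048
a_18 = 2·43554048 + 2·15941888 = 118991872
a_19 = 2·118991872 + 2·43554048 = 325091840
a_20 = 2·325091840 + 2·118991872 = 888167424
a_21 = 2·888167424 + 2·325091840 = 2426518528
a_22 = 2·2426518528 + 2·888167424 = 6629371904
a_23 = 2·6629371904 + 2·2426518528 = 18111780864
a_24 = 2·18111780864 + 2·6629371904 = 49482305536

49482305536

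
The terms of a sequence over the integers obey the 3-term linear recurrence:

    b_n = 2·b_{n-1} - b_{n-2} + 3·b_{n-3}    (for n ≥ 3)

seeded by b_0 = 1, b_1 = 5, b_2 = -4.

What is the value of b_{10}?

-658

b_3 = 2·-4 + -1·5 + 3·1 = -10
b_4 = 2·-10 + -1·-4 + 3·5 = -1
b_5 = 2·-1 + -1·-10 + 3·-4 = -4
b_6 = 2·-4 + -1·-1 + 3·-10 = -37
b_7 = 2·-37 + -1·-4 + 3·-1 = -73
b_8 = 2·-73 + -1·-37 + 3·-4 = -121
b_9 = 2·-121 + -1·-73 + 3·-37 = -280
b_10 = 2·-280 + -1·-121 + 3·-73 = -658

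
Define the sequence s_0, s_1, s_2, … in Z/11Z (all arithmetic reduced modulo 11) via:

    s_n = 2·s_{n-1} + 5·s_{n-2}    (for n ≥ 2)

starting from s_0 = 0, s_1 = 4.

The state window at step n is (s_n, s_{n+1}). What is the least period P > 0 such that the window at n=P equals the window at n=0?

n=0: window = (0, 4)
n=1: window = (4, 8)
n=2: window = (8, 3)
n=3: window = (3, 2)
n=4: window = (2, 8)
n=5: window = (8, 4)
n=6: window = (4, 4)
n=7: window = (4, 6)
n=8: window = (6, 10)
n=9: window = (10, 6)
n=10: window = (6, 7)
n=11: window = (7, 0)
n=12: window = (0, 2)
n=13: window = (2, 4)
n=14: window = (4, 7)
n=15: window = (7, 1)
n=16: window = (1, 4)
n=17: window = (4, 2)
n=18: window = (2, 2)
n=19: window = (2, 3)
n=20: window = (3, 5)
n=21: window = (5, 3)
n=22: window = (3, 9)
n=23: window = (9, 0)
n=24: window = (0, 1)
n=25: window = (1, 2)
n=26: window = (2, 9)
n=27: window = (9, 6)
n=28: window = (6, 2)
n=29: window = (2, 1)
n=30: window = (1, 1)
n=31: window = (1, 7)
n=32: window = (7, 8)
n=33: window = (8, 7)
n=34: window = (7, 10)
n=35: window = (10, 0)
n=36: window = (0, 6)
n=37: window = (6, 1)
n=38: window = (1, 10)
n=39: window = (10, 3)
n=40: window = (3, 1)
…
n=118: window = (1, 3)
n=119: window = (3, 0)
n=120: window = (0, 4)
window at n=120 equals window at n=0 → period = 120

120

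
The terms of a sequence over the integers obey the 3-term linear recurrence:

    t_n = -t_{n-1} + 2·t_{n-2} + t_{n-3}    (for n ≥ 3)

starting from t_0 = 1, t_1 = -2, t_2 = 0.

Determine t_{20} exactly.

t_3 = -1·0 + 2·-2 + 1·1 = -3
t_4 = -1·-3 + 2·0 + 1·-2 = 1
t_5 = -1·1 + 2·-3 + 1·0 = -7
t_6 = -1·-7 + 2·1 + 1·-3 = 6
t_7 = -1·6 + 2·-7 + 1·1 = -19
t_8 = -1·-19 + 2·6 + 1·-7 = 24
t_9 = -1·24 + 2·-19 + 1·6 = -56
t_10 = -1·-56 + 2·24 + 1·-19 = 85
t_11 = -1·85 + 2·-56 + 1·24 = -173
t_12 = -1·-173 + 2·85 + 1·-56 = 287
t_13 = -1·287 + 2·-173 + 1·85 = -548
t_14 = -1·-548 + 2·287 + 1·-173 = 949
t_15 = -1·949 + 2·-548 + 1·287 = -1758
t_16 = -1·-1758 + 2·949 + 1·-548 = 3108
t_17 = -1·3108 + 2·-1758 + 1·949 = -5675
t_18 = -1·-5675 + 2·3108 + 1·-1758 = 10133
t_19 = -1·10133 + 2·-5675 + 1·3108 = -18375
t_20 = -1·-18375 + 2·10133 + 1·-5675 = 32966

32966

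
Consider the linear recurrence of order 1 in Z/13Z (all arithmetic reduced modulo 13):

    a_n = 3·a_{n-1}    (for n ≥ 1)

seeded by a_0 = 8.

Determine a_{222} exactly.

a_1 = 3·8 = 11
a_2 = 3·11 = 7
a_3 = 3·7 = 8
(a_3) = (8) = (a_0), so the sequence has period 3.
222 ≡ 0 (mod 3), hence a_222 = a_0 = 8.

8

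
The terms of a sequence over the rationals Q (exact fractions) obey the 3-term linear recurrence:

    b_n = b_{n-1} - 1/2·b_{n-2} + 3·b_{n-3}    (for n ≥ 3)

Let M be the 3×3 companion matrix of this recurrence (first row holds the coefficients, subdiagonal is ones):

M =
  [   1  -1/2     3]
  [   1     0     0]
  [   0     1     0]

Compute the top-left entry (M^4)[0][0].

(M^4)[0][0] is the top entry after applying M 4 times to the unit state (1, 0, 0). Equivalently it is h_{6} for the auxiliary sequence (h_n) obeying the same recurrence with h_2 = 1 and h_i = 0 for 0 ≤ i < 2:
h_3 = 1·1 + -1/2·0 + 3·0 = 1
h_4 = 1·1 + -1/2·1 + 3·0 = 1/2
h_5 = 1·1/2 + -1/2·1 + 3·1 = 3
h_6 = 1·3 + -1/2·1/2 + 3·1 = 23/4

23/4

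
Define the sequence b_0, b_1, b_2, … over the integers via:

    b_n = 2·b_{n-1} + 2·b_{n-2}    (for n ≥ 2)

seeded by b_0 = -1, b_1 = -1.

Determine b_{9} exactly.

-4240

b_2 = 2·-1 + 2·-1 = -4
b_3 = 2·-4 + 2·-1 = -10
b_4 = 2·-10 + 2·-4 = -28
b_5 = 2·-28 + 2·-10 = -76
b_6 = 2·-76 + 2·-28 = -208
b_7 = 2·-208 + 2·-76 = -568
b_8 = 2·-568 + 2·-208 = -1552
b_9 = 2·-1552 + 2·-568 = -4240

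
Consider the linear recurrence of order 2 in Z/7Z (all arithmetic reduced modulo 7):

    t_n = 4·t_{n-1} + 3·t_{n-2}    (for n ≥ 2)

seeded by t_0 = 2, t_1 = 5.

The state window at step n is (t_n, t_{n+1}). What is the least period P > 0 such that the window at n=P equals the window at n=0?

21

n=0: window = (2, 5)
n=1: window = (5, 5)
n=2: window = (5, 0)
n=3: window = (0, 1)
n=4: window = (1, 4)
n=5: window = (4, 5)
n=6: window = (5, 4)
n=7: window = (4, 3)
n=8: window = (3, 3)
n=9: window = (3, 0)
n=10: window = (0, 2)
n=11: window = (2, 1)
n=12: window = (1, 3)
n=13: window = (3, 1)
n=14: window = (1, 6)
n=15: window = (6, 6)
n=16: window = (6, 0)
n=17: window = (0, 4)
n=18: window = (4, 2)
n=19: window = (2, 6)
n=20: window = (6, 2)
n=21: window = (2, 5)
window at n=21 equals window at n=0 → period = 21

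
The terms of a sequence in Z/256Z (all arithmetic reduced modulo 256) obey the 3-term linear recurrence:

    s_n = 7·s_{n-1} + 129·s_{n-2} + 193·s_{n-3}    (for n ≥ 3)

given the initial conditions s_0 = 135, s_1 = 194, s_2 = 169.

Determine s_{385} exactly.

66

s_3 = 7·169 + 129·194 + 193·135 = 40
s_4 = 7·40 + 129·169 + 193·194 = 131
s_5 = 7·131 + 129·40 + 193·169 = 38
s_6 = 7·38 + 129·131 + 193·40 = 53
s_7 = 7·53 + 129·38 + 193·131 = 92
s_8 = 7·92 + 129·53 + 193·38 = 223
Continuing the recurrence:
  s_9 = 106;  s_10 = 161;  s_11 = 240;  s_12 = 155;  s_13 = 142;  s_14 = 237
  s_15 = 228;  s_16 = 183;  s_17 = 146;  s_18 = 25;  s_19 = 56;  s_20 = 51
  s_21 = 118;  s_22 = 37;  s_23 = 236;  s_24 = 15;  s_25 = 58;  s_26 = 17
  s_27 = 0;  s_28 = 75;  s_29 = 222;  s_30 = 221;  s_31 = 116;  s_32 = 231
  s_33 = 98;  s_34 = 137;  s_35 = 72;  s_36 = 227;  s_37 = 198;  s_38 = 21
  s_39 = 124;  s_40 = 63;  s_41 = 10;  s_42 = 129;  s_43 = 16;  s_44 = 251
  s_45 = 46;  s_46 = 205;  s_47 = 4;  s_48 = 23;  s_49 = 50;  s_50 = 249
  s_51 = 88;  s_52 = 147;  s_53 = 22;  s_54 = 5;  s_55 = 12;  s_56 = 111
  s_57 = 218;  s_58 = 241;  s_59 = 32;  s_60 = 171;  s_61 = 126;  s_62 = 189
  s_63 = 148;  s_64 = 71;  s_65 = 2;  s_66 = 105;  s_67 = 104;  s_68 = 67
  s_69 = 102;  s_70 = 245;  s_71 = 156;  s_72 = 159;  s_73 = 170;  s_74 = 97
  s_75 = 48;  s_76 = 91;  s_77 = 206;  s_78 = 173;  s_79 = 36;  s_80 = 119
  s_81 = 210;  s_82 = 217;  s_83 = 120;  s_84 = 243;  s_85 = 182;  s_86 = 229
  s_87 = 44;  s_88 = 207;  s_89 = 122;  s_90 = 209;  s_91 = 64;  s_92 = 11
  s_93 = 30;  s_94 = 157;  s_95 = 180;  s_96 = 167;  s_97 = 162;  s_98 = 73
  s_99 = 136;  s_100 = 163;  s_101 = 6;  s_102 = 213;  s_103 = 188;  s_104 = 255
  s_105 = 74;  s_106 = 65;  s_107 = 80;  s_108 = 187;  s_109 = 110;  s_110 = 141
  s_111 = 68;  s_112 = 215;  s_113 = 114;  s_114 = 185;  s_115 = 152;  s_116 = 83
  s_117 = 86;  s_118 = 197;  s_119 = 76;  s_120 = 47;  s_121 = 26;  s_122 = 177
  s_123 = 96;  s_124 = 107;  s_125 = 190;  s_126 = 125;  s_127 = 212;  s_128 = 7
  s_129 = 66;  s_130 = 41;  s_131 = 168;  s_132 = 3;  s_133 = 166;  s_134 = 181
  s_135 = 220;  s_136 = 95;  s_137 = 234;  s_138 = 33;  s_139 = 112;  s_140 = 27
  s_141 = 14;  s_142 = 109;  s_143 = 100;  s_144 = 55;  s_145 = 18;  s_146 = 153
  s_147 = 184;  s_148 = 179;  s_149 = 246;  s_150 = 165;  s_151 = 108;  s_152 = 143
  s_153 = 186;  s_154 = 145;  s_155 = 128;  s_156 = 203;  s_157 = 94;  s_158 = 93
  s_159 = 244;  s_160 = 103;  s_161 = 226;  s_162 = 9;  s_163 = 200;  s_164 = 99
  s_165 = 70;  s_166 = 149;  s_167 = 252;  s_168 = 191;  s_169 = 138;  s_170 = 1
  s_171 = 144;  s_172 = 123;  s_173 = 174;  s_174 = 77;  s_175 = 132;  s_176 = 151
  s_177 = 178;  s_178 = 121;  s_179 = 216;  s_180 = 19;  s_181 = 150;  s_182 = 133
  s_183 = 140;  s_184 = 239;  s_185 = 90;  s_186 = 113;  s_187 = 160;  s_188 = 43
  s_189 = 254;  s_190 = 61;  s_191 = 20;  s_192 = 199;  s_193 = 130;  s_194 = 233
  s_195 = 232;  s_196 = 195;  s_197 = 230;  s_198 = 117;  s_199 = 28;  s_200 = 31
  s_201 = 42;  s_202 = 225;  s_203 = 176;  s_204 = 219;  s_205 = 78;  s_206 = 45
  s_207 = 164;  s_208 = 247;  s_209 = 82;  s_210 = 89;  s_211 = 248;  s_212 = 115
  s_213 = 54;  s_214 = 101;  s_215 = 172;  s_216 = 79;  s_217 = 250;  s_218 = 81
  s_219 = 192;  s_220 = 139;  s_221 = 158;  s_222 = 29;  s_223 = 52;  s_224 = 39
  s_225 = 34;  s_226 = 201;  s_227 = 8;  s_228 = 35;  s_229 = 134;  s_230 = 85
  s_231 = 60;  s_232 = 127;  s_233 = 202;  s_234 = 193;  s_235 = 208;  s_236 = 59
  s_237 = 238;  s_238 = 13;  s_239 = 196;  s_240 = 87;  s_241 = 242;  s_242 = 57
  s_243 = 24;  s_244 = 211;  s_245 = 214;  s_246 = 69;  s_247 = 204;  s_248 = 175
  s_249 = 154;  s_250 = 49;  s_251 = 224;  s_252 = 235;  s_253 = 62;  s_254 = 253
  s_255 = 84;  s_256 = 135;  s_257 = 194;  s_258 = 169;  s_259 = 40;  s_260 = 131
  s_261 = 38;  s_262 = 53;  s_263 = 92;  s_264 = 223;  s_265 = 106;  s_266 = 161
  s_267 = 240;  s_268 = 155;  s_269 = 142;  s_270 = 237;  s_271 = 228;  s_272 = 183
  s_273 = 146;  s_274 = 25;  s_275 = 56;  s_276 = 51;  s_277 = 118;  s_278 = 37
  s_279 = 236;  s_280 = 15;  s_281 = 58;  s_282 = 17;  s_283 = 0;  s_284 = 75
  s_285 = 222;  s_286 = 221;  s_287 = 116;  s_288 = 231;  s_289 = 98;  s_290 = 137
  s_291 = 72;  s_292 = 227;  s_293 = 198;  s_294 = 21;  s_295 = 124;  s_296 = 63
  s_297 = 10;  s_298 = 129;  s_299 = 16;  s_300 = 251;  s_301 = 46;  s_302 = 205
  s_303 = 4;  s_304 = 23;  s_305 = 50;  s_306 = 249;  s_307 = 88;  s_308 = 147
  s_309 = 22;  s_310 = 5;  s_311 = 12;  s_312 = 111;  s_313 = 218;  s_314 = 241
  s_315 = 32;  s_316 = 171;  s_317 = 126;  s_318 = 189;  s_319 = 148;  s_320 = 71
  s_321 = 2;  s_322 = 105;  s_323 = 104;  s_324 = 67;  s_325 = 102;  s_326 = 245
  s_327 = 156;  s_328 = 159;  s_329 = 170;  s_330 = 97;  s_331 = 48;  s_332 = 91
  s_333 = 206;  s_334 = 173;  s_335 = 36;  s_336 = 119;  s_337 = 210;  s_338 = 217
  s_339 = 120;  s_340 = 243;  s_341 = 182;  s_342 = 229;  s_343 = 44;  s_344 = 207
  s_345 = 122;  s_346 = 209;  s_347 = 64;  s_348 = 11;  s_349 = 30;  s_350 = 157
  s_351 = 180;  s_352 = 167;  s_353 = 162;  s_354 = 73;  s_355 = 136;  s_356 = 163
  s_357 = 6;  s_358 = 213;  s_359 = 188;  s_360 = 255;  s_361 = 74;  s_362 = 65
  s_363 = 80;  s_364 = 187;  s_365 = 110;  s_366 = 141;  s_367 = 68;  s_368 = 215
  s_369 = 114;  s_370 = 185;  s_371 = 152;  s_372 = 83;  s_373 = 86;  s_374 = 197
  s_375 = 76;  s_376 = 47;  s_377 = 26;  s_378 = 177;  s_379 = 96;  s_380 = 107
  s_381 = 190;  s_382 = 125;  s_383 = 212
s_384 = 7·212 + 129·125 + 193·190 = 7
s_385 = 7·7 + 129·212 + 193·125 = 66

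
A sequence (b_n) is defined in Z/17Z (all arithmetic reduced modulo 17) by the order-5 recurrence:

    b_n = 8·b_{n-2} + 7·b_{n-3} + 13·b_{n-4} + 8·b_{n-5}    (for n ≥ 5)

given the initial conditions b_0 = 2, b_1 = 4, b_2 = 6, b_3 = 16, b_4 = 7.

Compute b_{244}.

0

b_5 = 0·7 + 8·16 + 7·6 + 13·4 + 8·2 = 0
b_6 = 0·0 + 8·7 + 7·16 + 13·6 + 8·4 = 6
b_7 = 0·6 + 8·0 + 7·7 + 13·16 + 8·6 = 16
b_8 = 0·16 + 8·6 + 7·0 + 13·7 + 8·16 = 12
b_9 = 0·12 + 8·16 + 7·6 + 13·0 + 8·7 = 5
b_10 = 0·5 + 8·12 + 7·16 + 13·6 + 8·0 = 14
Continuing the recurrence:
  b_11 = 6;  b_12 = 6;  b_13 = 1;  b_14 = 6;  b_15 = 2;  b_16 = 11
  b_17 = 0;  b_18 = 1;  b_19 = 15;  b_20 = 14;  b_21 = 11;  b_22 = 9
  b_23 = 15;  b_24 = 9;  b_25 = 13;  b_26 = 8;  b_27 = 9;  b_28 = 1
  b_29 = 12;  b_30 = 7;  b_31 = 12;  b_32 = 4;  b_33 = 3;  b_34 = 14
  b_35 = 9;  b_36 = 9;  b_37 = 3;  b_38 = 1;  b_39 = 10;  b_40 = 14
  b_41 = 11;  b_42 = 15;  b_43 = 1;  b_44 = 0;  b_45 = 11;  b_46 = 1
  b_47 = 0;  b_48 = 8;  b_49 = 14;  b_50 = 12;  b_51 = 6;  b_52 = 9
  b_53 = 4;  b_54 = 8;  b_55 = 14;  b_56 = 2;  b_57 = 3;  b_58 = 12
  b_59 = 12;  b_60 = 0;  b_61 = 14;  b_62 = 9;  b_63 = 7;  b_64 = 11
  b_65 = 12;  b_66 = 9;  b_67 = 13;  b_68 = 15;  b_69 = 3;  b_70 = 16
  b_71 = 13;  b_72 = 6;  b_73 = 1;  b_74 = 14;  b_75 = 7;  b_76 = 12
  b_77 = 11;  b_78 = 12;  b_79 = 1;  b_80 = 11;  b_81 = 8;  b_82 = 16
  b_83 = 12;  b_84 = 12;  b_85 = 9;  b_86 = 10;  b_87 = 15;  b_88 = 4
  b_89 = 12;  b_90 = 16;  b_91 = 8;  b_92 = 10;  b_93 = 7;  b_94 = 15
  b_95 = 1;  b_96 = 6;  b_97 = 12;  b_98 = 0;  b_99 = 16;  b_100 = 0
  b_101 = 9;  b_102 = 4;  b_103 = 8;  b_104 = 2;  b_105 = 5;  b_106 = 9
  b_107 = 3;  b_108 = 10;  b_109 = 15;  b_110 = 3;  b_111 = 12;  b_112 = 11
  b_113 = 1;  b_114 = 8;  b_115 = 10;  b_116 = 4;  b_117 = 16;  b_118 = 10
  b_119 = 10;  b_120 = 1;  b_121 = 16;  b_122 = 13;  b_123 = 5;  b_124 = 3
  b_125 = 7;  b_126 = 16;  b_127 = 8;  b_128 = 1;  b_129 = 2;  b_130 = 5
  b_131 = 0;  b_132 = 12;  b_133 = 1;  b_134 = 7;  b_135 = 13;  b_136 = 15
  b_137 = 7;  b_138 = 4;  b_139 = 12;  b_140 = 6;  b_141 = 12;  b_142 = 2
  b_143 = 3;  b_144 = 2;  b_145 = 4;  b_146 = 6;  b_147 = 16;  b_148 = 7
  b_149 = 0;  b_150 = 6;  b_151 = 16;  b_152 = 12;  b_153 = 5;  b_154 = 14
  b_155 = 6;  b_156 = 6;  b_157 = 1;  b_158 = 6;  b_159 = 2;  b_160 = 11
  b_161 = 0;  b_162 = 1;  b_163 = 15;  b_164 = 14;  b_165 = 11;  b_166 = 9
  b_167 = 15;  b_168 = 9;  b_169 = 13;  b_170 = 8;  b_171 = 9;  b_172 = 1
  b_173 = 12;  b_174 = 7;  b_175 = 12;  b_176 = 4;  b_177 = 3;  b_178 = 14
  b_179 = 9;  b_180 = 9;  b_181 = 3;  b_182 = 1;  b_183 = 10;  b_184 = 14
  b_185 = 11;  b_186 = 15;  b_187 = 1;  b_188 = 0;  b_189 = 11;  b_190 = 1
  b_191 = 0;  b_192 = 8;  b_193 = 14;  b_194 = 12;  b_195 = 6;  b_196 = 9
  b_197 = 4;  b_198 = 8;  b_199 = 14;  b_200 = 2;  b_201 = 3;  b_202 = 12
  b_203 = 12;  b_204 = 0;  b_205 = 14;  b_206 = 9;  b_207 = 7;  b_208 = 11
  b_209 = 12;  b_210 = 9;  b_211 = 13;  b_212 = 15;  b_213 = 3;  b_214 = 16
  b_215 = 13;  b_216 = 6;  b_217 = 1;  b_218 = 14;  b_219 = 7;  b_220 = 12
  b_221 = 11;  b_222 = 12;  b_223 = 1;  b_224 = 11;  b_225 = 8;  b_226 = 16
  b_227 = 12;  b_228 = 12;  b_229 = 9;  b_230 = 10;  b_231 = 15;  b_232 = 4
  b_233 = 12;  b_234 = 16;  b_235 = 8;  b_236 = 10;  b_237 = 7;  b_238 = 15
  b_239 = 1;  b_240 = 6;  b_241 = 12;  b_242 = 0
b_243 = 0·0 + 8·12 + 7·6 + 13·1 + 8·15 = 16
b_244 = 0·16 + 8·0 + 7·12 + 13·6 + 8·1 = 0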